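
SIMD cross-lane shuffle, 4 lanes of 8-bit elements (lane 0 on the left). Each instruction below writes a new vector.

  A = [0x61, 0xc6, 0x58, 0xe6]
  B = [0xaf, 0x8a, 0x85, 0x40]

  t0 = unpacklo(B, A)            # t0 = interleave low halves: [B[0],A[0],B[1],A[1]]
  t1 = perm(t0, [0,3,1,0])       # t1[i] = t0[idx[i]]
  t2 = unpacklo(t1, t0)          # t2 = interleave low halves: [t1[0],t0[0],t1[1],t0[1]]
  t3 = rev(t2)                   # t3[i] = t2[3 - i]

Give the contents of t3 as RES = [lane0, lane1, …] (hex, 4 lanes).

→ t0 |af|61|8a|c6|
→ t1 |af|c6|61|af|
→ t2 |af|af|c6|61|
→ t3 |61|c6|af|af|

RES = [0x61, 0xc6, 0xaf, 0xaf]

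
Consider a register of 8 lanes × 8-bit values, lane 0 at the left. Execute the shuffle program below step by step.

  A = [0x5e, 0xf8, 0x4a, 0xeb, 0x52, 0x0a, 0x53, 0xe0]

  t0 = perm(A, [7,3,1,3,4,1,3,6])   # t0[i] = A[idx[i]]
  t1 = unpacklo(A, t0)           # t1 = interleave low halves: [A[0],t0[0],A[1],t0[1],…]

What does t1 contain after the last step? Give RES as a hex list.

RES = [ 0x5e  0xe0  0xf8  0xeb  0x4a  0xf8  0xeb  0xeb ]

t0 = [0xe0, 0xeb, 0xf8, 0xeb, 0x52, 0xf8, 0xeb, 0x53]
t1 = [0x5e, 0xe0, 0xf8, 0xeb, 0x4a, 0xf8, 0xeb, 0xeb]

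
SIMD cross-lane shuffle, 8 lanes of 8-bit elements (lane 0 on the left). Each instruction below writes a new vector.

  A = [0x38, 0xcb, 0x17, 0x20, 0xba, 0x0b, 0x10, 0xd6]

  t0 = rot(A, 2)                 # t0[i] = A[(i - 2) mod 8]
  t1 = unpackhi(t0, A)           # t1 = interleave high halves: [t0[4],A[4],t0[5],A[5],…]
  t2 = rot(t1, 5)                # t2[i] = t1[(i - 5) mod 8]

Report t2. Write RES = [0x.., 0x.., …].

RES = [0x0b, 0xba, 0x10, 0x0b, 0xd6, 0x17, 0xba, 0x20]

  t0: 10 d6 38 cb 17 20 ba 0b
  t1: 17 ba 20 0b ba 10 0b d6
  t2: 0b ba 10 0b d6 17 ba 20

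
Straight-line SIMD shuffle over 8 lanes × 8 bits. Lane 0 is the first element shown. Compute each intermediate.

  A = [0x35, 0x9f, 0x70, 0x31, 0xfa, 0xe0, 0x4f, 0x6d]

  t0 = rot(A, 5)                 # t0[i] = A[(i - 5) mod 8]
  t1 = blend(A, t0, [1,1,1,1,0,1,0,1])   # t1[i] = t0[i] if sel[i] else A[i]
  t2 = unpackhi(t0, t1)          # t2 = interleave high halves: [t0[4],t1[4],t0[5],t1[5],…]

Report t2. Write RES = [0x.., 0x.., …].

→ t0 |31|fa|e0|4f|6d|35|9f|70|
→ t1 |31|fa|e0|4f|fa|35|4f|70|
→ t2 |6d|fa|35|35|9f|4f|70|70|

RES = [0x6d, 0xfa, 0x35, 0x35, 0x9f, 0x4f, 0x70, 0x70]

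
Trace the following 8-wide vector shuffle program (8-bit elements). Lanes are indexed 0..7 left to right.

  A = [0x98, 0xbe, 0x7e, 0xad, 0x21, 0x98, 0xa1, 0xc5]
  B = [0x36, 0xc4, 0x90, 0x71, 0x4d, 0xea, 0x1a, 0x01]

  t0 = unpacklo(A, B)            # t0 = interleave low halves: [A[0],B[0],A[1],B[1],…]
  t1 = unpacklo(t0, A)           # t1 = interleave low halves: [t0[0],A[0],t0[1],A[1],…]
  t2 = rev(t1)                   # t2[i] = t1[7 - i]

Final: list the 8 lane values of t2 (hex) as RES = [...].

→ t0 |98|36|be|c4|7e|90|ad|71|
→ t1 |98|98|36|be|be|7e|c4|ad|
→ t2 |ad|c4|7e|be|be|36|98|98|

RES = [ 0xad  0xc4  0x7e  0xbe  0xbe  0x36  0x98  0x98 ]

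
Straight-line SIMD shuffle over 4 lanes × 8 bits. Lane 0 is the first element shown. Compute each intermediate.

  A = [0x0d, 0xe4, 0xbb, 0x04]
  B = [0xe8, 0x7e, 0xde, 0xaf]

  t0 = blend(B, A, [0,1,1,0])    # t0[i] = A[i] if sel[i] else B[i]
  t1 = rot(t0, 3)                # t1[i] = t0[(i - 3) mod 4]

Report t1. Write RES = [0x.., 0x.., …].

RES = [ 0xe4  0xbb  0xaf  0xe8 ]

→ t0 |e8|e4|bb|af|
→ t1 |e4|bb|af|e8|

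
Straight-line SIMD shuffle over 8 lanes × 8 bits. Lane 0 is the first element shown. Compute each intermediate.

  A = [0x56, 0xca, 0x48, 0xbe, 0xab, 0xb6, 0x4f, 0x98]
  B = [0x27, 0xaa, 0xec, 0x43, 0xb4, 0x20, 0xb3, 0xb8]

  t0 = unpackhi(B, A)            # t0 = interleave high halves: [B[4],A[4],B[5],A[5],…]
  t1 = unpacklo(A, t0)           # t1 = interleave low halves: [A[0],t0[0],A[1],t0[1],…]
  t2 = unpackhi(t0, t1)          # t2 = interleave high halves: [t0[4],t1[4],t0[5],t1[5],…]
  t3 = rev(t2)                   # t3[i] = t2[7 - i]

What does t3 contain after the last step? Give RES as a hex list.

RES = [0xb6, 0x98, 0xbe, 0xb8, 0x20, 0x4f, 0x48, 0xb3]

→ t0 |b4|ab|20|b6|b3|4f|b8|98|
→ t1 |56|b4|ca|ab|48|20|be|b6|
→ t2 |b3|48|4f|20|b8|be|98|b6|
→ t3 |b6|98|be|b8|20|4f|48|b3|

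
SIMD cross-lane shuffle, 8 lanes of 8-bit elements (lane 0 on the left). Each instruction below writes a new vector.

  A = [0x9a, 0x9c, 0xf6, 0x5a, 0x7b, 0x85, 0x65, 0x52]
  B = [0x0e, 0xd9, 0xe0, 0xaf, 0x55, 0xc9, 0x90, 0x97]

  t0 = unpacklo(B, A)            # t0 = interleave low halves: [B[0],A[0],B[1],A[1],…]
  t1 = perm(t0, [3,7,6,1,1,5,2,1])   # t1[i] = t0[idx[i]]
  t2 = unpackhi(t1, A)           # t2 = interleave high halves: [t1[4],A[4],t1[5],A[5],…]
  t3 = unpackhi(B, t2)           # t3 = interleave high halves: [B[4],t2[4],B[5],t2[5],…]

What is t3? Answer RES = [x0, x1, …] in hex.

RES = [0x55, 0xd9, 0xc9, 0x65, 0x90, 0x9a, 0x97, 0x52]

t0 = [0x0e, 0x9a, 0xd9, 0x9c, 0xe0, 0xf6, 0xaf, 0x5a]
t1 = [0x9c, 0x5a, 0xaf, 0x9a, 0x9a, 0xf6, 0xd9, 0x9a]
t2 = [0x9a, 0x7b, 0xf6, 0x85, 0xd9, 0x65, 0x9a, 0x52]
t3 = [0x55, 0xd9, 0xc9, 0x65, 0x90, 0x9a, 0x97, 0x52]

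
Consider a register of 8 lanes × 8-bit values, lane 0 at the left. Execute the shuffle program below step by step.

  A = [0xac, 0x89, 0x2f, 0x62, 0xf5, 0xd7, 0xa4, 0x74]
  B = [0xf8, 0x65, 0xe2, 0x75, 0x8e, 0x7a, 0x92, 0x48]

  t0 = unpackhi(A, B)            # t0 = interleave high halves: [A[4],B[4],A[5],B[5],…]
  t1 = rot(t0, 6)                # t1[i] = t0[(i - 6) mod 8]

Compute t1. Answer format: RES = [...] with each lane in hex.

RES = [0xd7, 0x7a, 0xa4, 0x92, 0x74, 0x48, 0xf5, 0x8e]

t0 = [0xf5, 0x8e, 0xd7, 0x7a, 0xa4, 0x92, 0x74, 0x48]
t1 = [0xd7, 0x7a, 0xa4, 0x92, 0x74, 0x48, 0xf5, 0x8e]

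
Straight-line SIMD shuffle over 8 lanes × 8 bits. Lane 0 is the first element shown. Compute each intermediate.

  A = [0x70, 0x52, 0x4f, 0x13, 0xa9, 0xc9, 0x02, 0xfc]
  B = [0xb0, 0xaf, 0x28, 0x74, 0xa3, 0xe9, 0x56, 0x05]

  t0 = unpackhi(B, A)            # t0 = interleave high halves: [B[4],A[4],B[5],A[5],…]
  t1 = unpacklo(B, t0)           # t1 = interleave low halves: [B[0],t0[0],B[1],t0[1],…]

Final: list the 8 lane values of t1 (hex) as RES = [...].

→ t0 |a3|a9|e9|c9|56|02|05|fc|
→ t1 |b0|a3|af|a9|28|e9|74|c9|

RES = [0xb0, 0xa3, 0xaf, 0xa9, 0x28, 0xe9, 0x74, 0xc9]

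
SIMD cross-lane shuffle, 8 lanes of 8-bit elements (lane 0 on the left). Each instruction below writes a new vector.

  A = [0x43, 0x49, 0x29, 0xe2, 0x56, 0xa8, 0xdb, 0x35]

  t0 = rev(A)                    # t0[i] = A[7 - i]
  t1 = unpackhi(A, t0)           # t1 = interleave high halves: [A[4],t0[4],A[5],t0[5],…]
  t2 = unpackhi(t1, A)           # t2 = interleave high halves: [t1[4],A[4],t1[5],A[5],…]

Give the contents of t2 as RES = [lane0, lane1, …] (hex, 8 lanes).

RES = [0xdb, 0x56, 0x49, 0xa8, 0x35, 0xdb, 0x43, 0x35]

  t0: 35 db a8 56 e2 29 49 43
  t1: 56 e2 a8 29 db 49 35 43
  t2: db 56 49 a8 35 db 43 35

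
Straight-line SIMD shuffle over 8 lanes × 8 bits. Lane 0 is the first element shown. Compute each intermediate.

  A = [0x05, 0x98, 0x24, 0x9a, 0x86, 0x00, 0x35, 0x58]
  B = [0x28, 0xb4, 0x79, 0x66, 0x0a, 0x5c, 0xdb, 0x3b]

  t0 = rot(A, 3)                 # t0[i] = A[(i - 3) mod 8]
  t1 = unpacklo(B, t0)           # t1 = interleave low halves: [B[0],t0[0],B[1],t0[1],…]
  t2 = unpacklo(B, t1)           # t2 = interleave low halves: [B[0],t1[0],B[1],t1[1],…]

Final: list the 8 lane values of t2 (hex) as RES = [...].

RES = [0x28, 0x28, 0xb4, 0x00, 0x79, 0xb4, 0x66, 0x35]

t0 = [0x00, 0x35, 0x58, 0x05, 0x98, 0x24, 0x9a, 0x86]
t1 = [0x28, 0x00, 0xb4, 0x35, 0x79, 0x58, 0x66, 0x05]
t2 = [0x28, 0x28, 0xb4, 0x00, 0x79, 0xb4, 0x66, 0x35]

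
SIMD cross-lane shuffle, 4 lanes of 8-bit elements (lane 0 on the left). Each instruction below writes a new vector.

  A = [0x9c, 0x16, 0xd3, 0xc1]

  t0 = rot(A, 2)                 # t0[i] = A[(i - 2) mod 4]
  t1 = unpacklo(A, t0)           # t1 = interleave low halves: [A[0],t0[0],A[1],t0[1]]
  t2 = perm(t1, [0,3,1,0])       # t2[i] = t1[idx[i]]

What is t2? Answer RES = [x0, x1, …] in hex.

  t0: d3 c1 9c 16
  t1: 9c d3 16 c1
  t2: 9c c1 d3 9c

RES = [0x9c, 0xc1, 0xd3, 0x9c]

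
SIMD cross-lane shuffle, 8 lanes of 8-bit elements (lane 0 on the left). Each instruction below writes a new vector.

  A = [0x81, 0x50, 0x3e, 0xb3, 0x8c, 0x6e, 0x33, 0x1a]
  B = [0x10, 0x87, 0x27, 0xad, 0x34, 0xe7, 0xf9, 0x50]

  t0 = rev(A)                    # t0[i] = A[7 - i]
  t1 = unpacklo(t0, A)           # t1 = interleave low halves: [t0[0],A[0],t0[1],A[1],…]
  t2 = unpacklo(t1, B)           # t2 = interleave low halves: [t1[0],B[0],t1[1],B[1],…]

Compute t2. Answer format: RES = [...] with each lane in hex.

t0 = [0x1a, 0x33, 0x6e, 0x8c, 0xb3, 0x3e, 0x50, 0x81]
t1 = [0x1a, 0x81, 0x33, 0x50, 0x6e, 0x3e, 0x8c, 0xb3]
t2 = [0x1a, 0x10, 0x81, 0x87, 0x33, 0x27, 0x50, 0xad]

RES = [ 0x1a  0x10  0x81  0x87  0x33  0x27  0x50  0xad ]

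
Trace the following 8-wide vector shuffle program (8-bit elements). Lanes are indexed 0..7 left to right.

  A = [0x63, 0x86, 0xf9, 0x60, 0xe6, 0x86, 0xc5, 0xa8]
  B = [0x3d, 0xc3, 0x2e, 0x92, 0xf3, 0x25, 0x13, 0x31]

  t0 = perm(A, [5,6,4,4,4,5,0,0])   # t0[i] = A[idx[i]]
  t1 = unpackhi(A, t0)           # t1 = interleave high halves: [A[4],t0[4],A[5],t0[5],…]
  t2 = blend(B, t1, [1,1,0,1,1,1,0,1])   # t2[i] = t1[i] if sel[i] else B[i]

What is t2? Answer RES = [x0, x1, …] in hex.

RES = [0xe6, 0xe6, 0x2e, 0x86, 0xc5, 0x63, 0x13, 0x63]

→ t0 |86|c5|e6|e6|e6|86|63|63|
→ t1 |e6|e6|86|86|c5|63|a8|63|
→ t2 |e6|e6|2e|86|c5|63|13|63|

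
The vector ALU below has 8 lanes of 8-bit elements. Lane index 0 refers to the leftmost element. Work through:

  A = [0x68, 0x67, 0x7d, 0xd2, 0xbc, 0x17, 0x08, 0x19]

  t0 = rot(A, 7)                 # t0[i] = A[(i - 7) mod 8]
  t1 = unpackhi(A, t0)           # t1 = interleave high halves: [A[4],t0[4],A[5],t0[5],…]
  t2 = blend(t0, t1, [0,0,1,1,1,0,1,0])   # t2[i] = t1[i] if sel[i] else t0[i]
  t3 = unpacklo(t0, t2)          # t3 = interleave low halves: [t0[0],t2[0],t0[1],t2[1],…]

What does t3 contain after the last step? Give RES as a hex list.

RES = [0x67, 0x67, 0x7d, 0x7d, 0xd2, 0x17, 0xbc, 0x08]

→ t0 |67|7d|d2|bc|17|08|19|68|
→ t1 |bc|17|17|08|08|19|19|68|
→ t2 |67|7d|17|08|08|08|19|68|
→ t3 |67|67|7d|7d|d2|17|bc|08|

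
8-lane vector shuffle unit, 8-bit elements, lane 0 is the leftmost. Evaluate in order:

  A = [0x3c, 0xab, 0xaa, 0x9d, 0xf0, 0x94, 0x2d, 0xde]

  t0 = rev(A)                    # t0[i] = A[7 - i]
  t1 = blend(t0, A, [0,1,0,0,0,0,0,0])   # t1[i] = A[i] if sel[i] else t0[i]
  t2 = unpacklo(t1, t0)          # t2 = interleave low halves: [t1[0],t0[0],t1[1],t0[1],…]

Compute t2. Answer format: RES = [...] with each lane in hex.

RES = [ 0xde  0xde  0xab  0x2d  0x94  0x94  0xf0  0xf0 ]

→ t0 |de|2d|94|f0|9d|aa|ab|3c|
→ t1 |de|ab|94|f0|9d|aa|ab|3c|
→ t2 |de|de|ab|2d|94|94|f0|f0|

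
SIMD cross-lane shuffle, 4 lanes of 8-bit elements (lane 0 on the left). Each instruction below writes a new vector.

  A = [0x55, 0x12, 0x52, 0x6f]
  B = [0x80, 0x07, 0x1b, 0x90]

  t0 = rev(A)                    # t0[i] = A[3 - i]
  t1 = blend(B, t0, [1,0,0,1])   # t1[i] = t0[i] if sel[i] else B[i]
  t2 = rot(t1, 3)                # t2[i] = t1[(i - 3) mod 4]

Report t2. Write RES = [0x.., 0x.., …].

RES = [ 0x07  0x1b  0x55  0x6f ]

→ t0 |6f|52|12|55|
→ t1 |6f|07|1b|55|
→ t2 |07|1b|55|6f|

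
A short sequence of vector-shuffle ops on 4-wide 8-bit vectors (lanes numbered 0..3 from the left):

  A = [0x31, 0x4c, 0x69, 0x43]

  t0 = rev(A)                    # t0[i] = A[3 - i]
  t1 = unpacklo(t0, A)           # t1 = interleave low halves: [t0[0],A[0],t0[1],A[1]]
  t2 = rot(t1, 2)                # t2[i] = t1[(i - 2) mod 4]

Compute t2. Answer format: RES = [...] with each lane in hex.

→ t0 |43|69|4c|31|
→ t1 |43|31|69|4c|
→ t2 |69|4c|43|31|

RES = [ 0x69  0x4c  0x43  0x31 ]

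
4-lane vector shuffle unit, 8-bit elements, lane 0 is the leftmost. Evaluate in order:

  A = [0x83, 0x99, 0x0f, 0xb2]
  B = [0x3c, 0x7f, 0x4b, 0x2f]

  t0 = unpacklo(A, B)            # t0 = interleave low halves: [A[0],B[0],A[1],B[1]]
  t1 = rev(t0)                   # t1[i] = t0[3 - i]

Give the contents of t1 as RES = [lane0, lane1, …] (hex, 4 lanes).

t0 = [0x83, 0x3c, 0x99, 0x7f]
t1 = [0x7f, 0x99, 0x3c, 0x83]

RES = [0x7f, 0x99, 0x3c, 0x83]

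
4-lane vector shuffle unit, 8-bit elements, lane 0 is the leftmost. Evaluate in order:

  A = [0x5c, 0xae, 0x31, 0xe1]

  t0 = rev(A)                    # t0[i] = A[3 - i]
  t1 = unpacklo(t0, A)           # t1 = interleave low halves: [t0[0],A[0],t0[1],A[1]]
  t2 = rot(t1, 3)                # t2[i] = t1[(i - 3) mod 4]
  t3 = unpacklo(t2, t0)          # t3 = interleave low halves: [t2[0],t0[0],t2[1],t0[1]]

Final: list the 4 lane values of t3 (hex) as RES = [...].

RES = [0x5c, 0xe1, 0x31, 0x31]

→ t0 |e1|31|ae|5c|
→ t1 |e1|5c|31|ae|
→ t2 |5c|31|ae|e1|
→ t3 |5c|e1|31|31|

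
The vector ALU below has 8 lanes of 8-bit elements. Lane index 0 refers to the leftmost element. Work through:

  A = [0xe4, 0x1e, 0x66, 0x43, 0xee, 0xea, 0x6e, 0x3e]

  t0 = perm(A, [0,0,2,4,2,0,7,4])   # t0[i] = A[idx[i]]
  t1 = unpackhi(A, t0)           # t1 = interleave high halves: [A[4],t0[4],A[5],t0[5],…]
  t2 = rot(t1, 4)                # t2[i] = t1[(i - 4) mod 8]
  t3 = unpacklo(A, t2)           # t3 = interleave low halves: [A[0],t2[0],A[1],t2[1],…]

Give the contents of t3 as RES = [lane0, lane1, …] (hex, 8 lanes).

RES = [0xe4, 0x6e, 0x1e, 0x3e, 0x66, 0x3e, 0x43, 0xee]

t0 = [0xe4, 0xe4, 0x66, 0xee, 0x66, 0xe4, 0x3e, 0xee]
t1 = [0xee, 0x66, 0xea, 0xe4, 0x6e, 0x3e, 0x3e, 0xee]
t2 = [0x6e, 0x3e, 0x3e, 0xee, 0xee, 0x66, 0xea, 0xe4]
t3 = [0xe4, 0x6e, 0x1e, 0x3e, 0x66, 0x3e, 0x43, 0xee]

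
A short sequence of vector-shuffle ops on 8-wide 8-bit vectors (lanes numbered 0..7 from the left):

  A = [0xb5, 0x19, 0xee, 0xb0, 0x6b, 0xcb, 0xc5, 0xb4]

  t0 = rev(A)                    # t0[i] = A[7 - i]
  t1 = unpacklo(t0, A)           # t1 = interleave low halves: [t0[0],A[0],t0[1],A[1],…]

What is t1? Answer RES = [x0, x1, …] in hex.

RES = [ 0xb4  0xb5  0xc5  0x19  0xcb  0xee  0x6b  0xb0 ]

t0 = [0xb4, 0xc5, 0xcb, 0x6b, 0xb0, 0xee, 0x19, 0xb5]
t1 = [0xb4, 0xb5, 0xc5, 0x19, 0xcb, 0xee, 0x6b, 0xb0]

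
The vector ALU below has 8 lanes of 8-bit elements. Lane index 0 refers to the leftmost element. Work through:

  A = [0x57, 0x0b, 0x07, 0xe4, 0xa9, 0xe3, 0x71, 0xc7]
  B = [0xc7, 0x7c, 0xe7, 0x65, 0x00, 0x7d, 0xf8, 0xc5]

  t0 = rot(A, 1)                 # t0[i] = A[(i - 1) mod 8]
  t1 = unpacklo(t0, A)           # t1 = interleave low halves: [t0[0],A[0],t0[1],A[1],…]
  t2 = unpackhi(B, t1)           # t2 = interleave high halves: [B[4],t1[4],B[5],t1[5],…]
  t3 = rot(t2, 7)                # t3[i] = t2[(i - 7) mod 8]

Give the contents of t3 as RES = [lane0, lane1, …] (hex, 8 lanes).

→ t0 |c7|57|0b|07|e4|a9|e3|71|
→ t1 |c7|57|57|0b|0b|07|07|e4|
→ t2 |00|0b|7d|07|f8|07|c5|e4|
→ t3 |0b|7d|07|f8|07|c5|e4|00|

RES = [ 0x0b  0x7d  0x07  0xf8  0x07  0xc5  0xe4  0x00 ]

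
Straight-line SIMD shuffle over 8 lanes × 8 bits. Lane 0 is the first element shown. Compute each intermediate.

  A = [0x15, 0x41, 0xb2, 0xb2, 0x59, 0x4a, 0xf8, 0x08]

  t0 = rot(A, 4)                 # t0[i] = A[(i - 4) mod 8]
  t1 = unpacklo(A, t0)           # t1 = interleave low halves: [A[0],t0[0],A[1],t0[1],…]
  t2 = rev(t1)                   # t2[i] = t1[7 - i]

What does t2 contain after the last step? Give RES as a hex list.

RES = [0x08, 0xb2, 0xf8, 0xb2, 0x4a, 0x41, 0x59, 0x15]

  t0: 59 4a f8 08 15 41 b2 b2
  t1: 15 59 41 4a b2 f8 b2 08
  t2: 08 b2 f8 b2 4a 41 59 15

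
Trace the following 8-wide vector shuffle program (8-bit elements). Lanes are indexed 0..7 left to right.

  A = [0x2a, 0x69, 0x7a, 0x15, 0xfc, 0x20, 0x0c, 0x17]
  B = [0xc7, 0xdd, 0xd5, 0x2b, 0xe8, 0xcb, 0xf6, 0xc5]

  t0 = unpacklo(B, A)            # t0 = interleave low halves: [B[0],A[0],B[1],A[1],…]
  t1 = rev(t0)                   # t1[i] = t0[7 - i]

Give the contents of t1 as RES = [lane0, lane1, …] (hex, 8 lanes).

t0 = [0xc7, 0x2a, 0xdd, 0x69, 0xd5, 0x7a, 0x2b, 0x15]
t1 = [0x15, 0x2b, 0x7a, 0xd5, 0x69, 0xdd, 0x2a, 0xc7]

RES = [0x15, 0x2b, 0x7a, 0xd5, 0x69, 0xdd, 0x2a, 0xc7]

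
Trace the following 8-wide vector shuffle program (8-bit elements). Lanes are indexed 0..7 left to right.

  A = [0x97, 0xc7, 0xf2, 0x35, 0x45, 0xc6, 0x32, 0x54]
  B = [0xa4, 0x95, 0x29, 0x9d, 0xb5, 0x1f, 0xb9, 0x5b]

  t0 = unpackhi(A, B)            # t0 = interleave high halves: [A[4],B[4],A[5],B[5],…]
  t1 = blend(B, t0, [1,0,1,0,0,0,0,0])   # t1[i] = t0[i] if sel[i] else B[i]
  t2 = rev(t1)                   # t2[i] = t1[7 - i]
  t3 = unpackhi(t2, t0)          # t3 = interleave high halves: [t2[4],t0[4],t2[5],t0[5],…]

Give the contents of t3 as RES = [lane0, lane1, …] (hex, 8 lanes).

→ t0 |45|b5|c6|1f|32|b9|54|5b|
→ t1 |45|95|c6|9d|b5|1f|b9|5b|
→ t2 |5b|b9|1f|b5|9d|c6|95|45|
→ t3 |9d|32|c6|b9|95|54|45|5b|

RES = [0x9d, 0x32, 0xc6, 0xb9, 0x95, 0x54, 0x45, 0x5b]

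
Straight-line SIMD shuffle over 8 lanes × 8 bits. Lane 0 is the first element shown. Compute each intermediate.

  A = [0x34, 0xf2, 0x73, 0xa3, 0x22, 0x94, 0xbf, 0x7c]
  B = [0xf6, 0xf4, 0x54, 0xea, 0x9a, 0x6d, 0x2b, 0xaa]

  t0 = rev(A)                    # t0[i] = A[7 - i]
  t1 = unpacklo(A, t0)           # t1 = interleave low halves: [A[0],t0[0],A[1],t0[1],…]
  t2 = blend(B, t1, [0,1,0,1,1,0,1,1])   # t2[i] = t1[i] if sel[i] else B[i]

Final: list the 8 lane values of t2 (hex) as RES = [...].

  t0: 7c bf 94 22 a3 73 f2 34
  t1: 34 7c f2 bf 73 94 a3 22
  t2: f6 7c 54 bf 73 6d a3 22

RES = [ 0xf6  0x7c  0x54  0xbf  0x73  0x6d  0xa3  0x22 ]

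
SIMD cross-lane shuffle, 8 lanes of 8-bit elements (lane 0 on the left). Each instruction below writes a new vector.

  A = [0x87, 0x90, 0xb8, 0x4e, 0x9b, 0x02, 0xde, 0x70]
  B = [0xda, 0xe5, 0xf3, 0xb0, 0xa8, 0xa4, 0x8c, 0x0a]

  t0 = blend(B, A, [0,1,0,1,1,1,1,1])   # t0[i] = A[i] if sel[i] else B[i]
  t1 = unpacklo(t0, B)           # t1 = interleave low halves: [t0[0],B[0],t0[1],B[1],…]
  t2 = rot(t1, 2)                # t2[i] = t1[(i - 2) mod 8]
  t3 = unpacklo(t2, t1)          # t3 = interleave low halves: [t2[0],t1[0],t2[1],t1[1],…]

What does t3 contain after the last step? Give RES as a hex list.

RES = [0x4e, 0xda, 0xb0, 0xda, 0xda, 0x90, 0xda, 0xe5]

  t0: da 90 f3 4e 9b 02 de 70
  t1: da da 90 e5 f3 f3 4e b0
  t2: 4e b0 da da 90 e5 f3 f3
  t3: 4e da b0 da da 90 da e5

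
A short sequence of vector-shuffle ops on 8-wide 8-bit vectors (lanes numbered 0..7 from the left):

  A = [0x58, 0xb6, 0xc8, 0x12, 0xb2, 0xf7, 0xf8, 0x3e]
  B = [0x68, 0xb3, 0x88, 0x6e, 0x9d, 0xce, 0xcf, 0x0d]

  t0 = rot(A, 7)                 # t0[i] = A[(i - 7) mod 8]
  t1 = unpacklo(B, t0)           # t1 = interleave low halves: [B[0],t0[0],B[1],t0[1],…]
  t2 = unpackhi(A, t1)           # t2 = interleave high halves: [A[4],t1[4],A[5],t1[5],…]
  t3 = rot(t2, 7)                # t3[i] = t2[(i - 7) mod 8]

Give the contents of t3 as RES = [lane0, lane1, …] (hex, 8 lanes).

RES = [ 0x88  0xf7  0x12  0xf8  0x6e  0x3e  0xb2  0xb2 ]

t0 = [0xb6, 0xc8, 0x12, 0xb2, 0xf7, 0xf8, 0x3e, 0x58]
t1 = [0x68, 0xb6, 0xb3, 0xc8, 0x88, 0x12, 0x6e, 0xb2]
t2 = [0xb2, 0x88, 0xf7, 0x12, 0xf8, 0x6e, 0x3e, 0xb2]
t3 = [0x88, 0xf7, 0x12, 0xf8, 0x6e, 0x3e, 0xb2, 0xb2]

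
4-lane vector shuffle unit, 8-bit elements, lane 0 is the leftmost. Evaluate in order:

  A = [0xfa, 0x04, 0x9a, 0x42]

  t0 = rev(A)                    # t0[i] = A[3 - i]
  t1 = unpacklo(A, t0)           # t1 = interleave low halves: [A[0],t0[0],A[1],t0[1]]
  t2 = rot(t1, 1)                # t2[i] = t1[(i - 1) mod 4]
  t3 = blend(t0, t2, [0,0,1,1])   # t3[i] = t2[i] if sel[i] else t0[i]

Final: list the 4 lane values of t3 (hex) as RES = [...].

RES = [0x42, 0x9a, 0x42, 0x04]

t0 = [0x42, 0x9a, 0x04, 0xfa]
t1 = [0xfa, 0x42, 0x04, 0x9a]
t2 = [0x9a, 0xfa, 0x42, 0x04]
t3 = [0x42, 0x9a, 0x42, 0x04]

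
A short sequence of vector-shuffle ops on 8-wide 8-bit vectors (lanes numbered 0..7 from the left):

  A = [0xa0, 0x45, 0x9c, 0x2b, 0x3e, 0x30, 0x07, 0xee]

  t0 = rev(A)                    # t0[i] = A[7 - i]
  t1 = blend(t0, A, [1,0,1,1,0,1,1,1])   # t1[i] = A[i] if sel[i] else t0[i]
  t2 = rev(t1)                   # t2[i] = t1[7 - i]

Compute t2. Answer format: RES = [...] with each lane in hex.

  t0: ee 07 30 3e 2b 9c 45 a0
  t1: a0 07 9c 2b 2b 30 07 ee
  t2: ee 07 30 2b 2b 9c 07 a0

RES = [0xee, 0x07, 0x30, 0x2b, 0x2b, 0x9c, 0x07, 0xa0]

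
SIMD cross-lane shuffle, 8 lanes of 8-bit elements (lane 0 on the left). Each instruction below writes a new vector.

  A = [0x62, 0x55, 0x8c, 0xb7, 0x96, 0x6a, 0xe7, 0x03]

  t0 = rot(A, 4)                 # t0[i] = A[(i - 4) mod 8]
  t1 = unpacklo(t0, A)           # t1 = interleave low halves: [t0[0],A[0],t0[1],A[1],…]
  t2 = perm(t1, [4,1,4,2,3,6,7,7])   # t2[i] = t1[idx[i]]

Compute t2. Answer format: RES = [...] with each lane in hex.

RES = [0xe7, 0x62, 0xe7, 0x6a, 0x55, 0x03, 0xb7, 0xb7]

t0 = [0x96, 0x6a, 0xe7, 0x03, 0x62, 0x55, 0x8c, 0xb7]
t1 = [0x96, 0x62, 0x6a, 0x55, 0xe7, 0x8c, 0x03, 0xb7]
t2 = [0xe7, 0x62, 0xe7, 0x6a, 0x55, 0x03, 0xb7, 0xb7]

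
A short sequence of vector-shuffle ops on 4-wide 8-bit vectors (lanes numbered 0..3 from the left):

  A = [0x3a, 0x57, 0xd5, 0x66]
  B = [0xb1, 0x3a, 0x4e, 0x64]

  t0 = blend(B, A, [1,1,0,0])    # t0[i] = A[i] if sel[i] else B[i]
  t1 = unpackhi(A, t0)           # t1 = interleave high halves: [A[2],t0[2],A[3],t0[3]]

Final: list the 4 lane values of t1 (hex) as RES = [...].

  t0: 3a 57 4e 64
  t1: d5 4e 66 64

RES = [ 0xd5  0x4e  0x66  0x64 ]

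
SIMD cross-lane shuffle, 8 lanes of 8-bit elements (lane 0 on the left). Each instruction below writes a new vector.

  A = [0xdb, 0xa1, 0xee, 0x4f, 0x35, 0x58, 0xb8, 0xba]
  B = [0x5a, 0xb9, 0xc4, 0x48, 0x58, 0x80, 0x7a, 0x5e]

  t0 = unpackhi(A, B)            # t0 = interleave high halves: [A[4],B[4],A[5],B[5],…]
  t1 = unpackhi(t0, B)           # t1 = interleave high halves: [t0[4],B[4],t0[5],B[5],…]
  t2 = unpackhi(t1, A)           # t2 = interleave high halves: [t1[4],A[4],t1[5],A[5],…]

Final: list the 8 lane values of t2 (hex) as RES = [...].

RES = [ 0xba  0x35  0x7a  0x58  0x5e  0xb8  0x5e  0xba ]

t0 = [0x35, 0x58, 0x58, 0x80, 0xb8, 0x7a, 0xba, 0x5e]
t1 = [0xb8, 0x58, 0x7a, 0x80, 0xba, 0x7a, 0x5e, 0x5e]
t2 = [0xba, 0x35, 0x7a, 0x58, 0x5e, 0xb8, 0x5e, 0xba]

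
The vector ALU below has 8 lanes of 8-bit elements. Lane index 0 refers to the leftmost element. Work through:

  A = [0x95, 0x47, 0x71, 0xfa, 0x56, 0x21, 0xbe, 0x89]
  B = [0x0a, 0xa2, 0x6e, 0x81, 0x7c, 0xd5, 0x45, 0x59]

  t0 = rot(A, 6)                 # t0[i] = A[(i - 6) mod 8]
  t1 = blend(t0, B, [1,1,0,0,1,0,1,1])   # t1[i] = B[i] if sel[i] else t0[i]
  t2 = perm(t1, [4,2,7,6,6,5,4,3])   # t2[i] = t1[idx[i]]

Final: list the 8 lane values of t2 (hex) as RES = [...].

RES = [0x7c, 0x56, 0x59, 0x45, 0x45, 0x89, 0x7c, 0x21]

  t0: 71 fa 56 21 be 89 95 47
  t1: 0a a2 56 21 7c 89 45 59
  t2: 7c 56 59 45 45 89 7c 21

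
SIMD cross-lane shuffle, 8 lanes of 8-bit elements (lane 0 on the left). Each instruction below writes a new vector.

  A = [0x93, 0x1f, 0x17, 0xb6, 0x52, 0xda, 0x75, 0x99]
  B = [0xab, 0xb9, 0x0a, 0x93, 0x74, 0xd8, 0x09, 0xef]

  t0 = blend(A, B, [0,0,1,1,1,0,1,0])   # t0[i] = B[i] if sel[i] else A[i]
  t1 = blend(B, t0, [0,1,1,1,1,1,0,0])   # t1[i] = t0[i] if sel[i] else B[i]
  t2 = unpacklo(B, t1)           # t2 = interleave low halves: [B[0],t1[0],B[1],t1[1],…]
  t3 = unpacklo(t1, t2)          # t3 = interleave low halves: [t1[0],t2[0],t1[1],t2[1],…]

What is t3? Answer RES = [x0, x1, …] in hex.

t0 = [0x93, 0x1f, 0x0a, 0x93, 0x74, 0xda, 0x09, 0x99]
t1 = [0xab, 0x1f, 0x0a, 0x93, 0x74, 0xda, 0x09, 0xef]
t2 = [0xab, 0xab, 0xb9, 0x1f, 0x0a, 0x0a, 0x93, 0x93]
t3 = [0xab, 0xab, 0x1f, 0xab, 0x0a, 0xb9, 0x93, 0x1f]

RES = [ 0xab  0xab  0x1f  0xab  0x0a  0xb9  0x93  0x1f ]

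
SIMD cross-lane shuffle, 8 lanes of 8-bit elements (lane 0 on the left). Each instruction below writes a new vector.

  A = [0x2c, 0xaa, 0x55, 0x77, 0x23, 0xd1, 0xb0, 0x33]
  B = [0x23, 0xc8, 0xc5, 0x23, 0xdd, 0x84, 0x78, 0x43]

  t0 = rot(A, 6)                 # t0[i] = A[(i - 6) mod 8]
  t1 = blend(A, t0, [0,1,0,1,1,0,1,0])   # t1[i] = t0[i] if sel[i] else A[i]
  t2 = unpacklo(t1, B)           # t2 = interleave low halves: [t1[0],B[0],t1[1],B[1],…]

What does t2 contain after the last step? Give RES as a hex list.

  t0: 55 77 23 d1 b0 33 2c aa
  t1: 2c 77 55 d1 b0 d1 2c 33
  t2: 2c 23 77 c8 55 c5 d1 23

RES = [0x2c, 0x23, 0x77, 0xc8, 0x55, 0xc5, 0xd1, 0x23]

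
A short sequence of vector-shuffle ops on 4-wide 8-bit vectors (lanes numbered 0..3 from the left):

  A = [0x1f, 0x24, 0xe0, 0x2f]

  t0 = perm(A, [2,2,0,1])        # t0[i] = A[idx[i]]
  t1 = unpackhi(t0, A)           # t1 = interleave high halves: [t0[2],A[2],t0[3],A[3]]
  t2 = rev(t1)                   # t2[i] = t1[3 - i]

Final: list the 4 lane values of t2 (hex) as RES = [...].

→ t0 |e0|e0|1f|24|
→ t1 |1f|e0|24|2f|
→ t2 |2f|24|e0|1f|

RES = [ 0x2f  0x24  0xe0  0x1f ]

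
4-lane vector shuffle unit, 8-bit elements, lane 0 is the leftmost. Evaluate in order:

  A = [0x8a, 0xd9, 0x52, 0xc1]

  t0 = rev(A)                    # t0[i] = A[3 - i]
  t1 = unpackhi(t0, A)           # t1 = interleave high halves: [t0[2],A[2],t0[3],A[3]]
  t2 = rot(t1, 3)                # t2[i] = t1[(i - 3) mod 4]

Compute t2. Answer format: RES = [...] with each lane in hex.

RES = [0x52, 0x8a, 0xc1, 0xd9]

t0 = [0xc1, 0x52, 0xd9, 0x8a]
t1 = [0xd9, 0x52, 0x8a, 0xc1]
t2 = [0x52, 0x8a, 0xc1, 0xd9]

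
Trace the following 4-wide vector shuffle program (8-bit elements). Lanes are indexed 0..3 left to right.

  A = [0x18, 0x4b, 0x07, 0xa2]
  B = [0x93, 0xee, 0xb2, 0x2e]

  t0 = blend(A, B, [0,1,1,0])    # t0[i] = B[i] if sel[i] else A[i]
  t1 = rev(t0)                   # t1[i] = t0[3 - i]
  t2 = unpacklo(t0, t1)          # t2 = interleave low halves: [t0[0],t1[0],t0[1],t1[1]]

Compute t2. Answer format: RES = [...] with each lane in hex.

RES = [0x18, 0xa2, 0xee, 0xb2]

t0 = [0x18, 0xee, 0xb2, 0xa2]
t1 = [0xa2, 0xb2, 0xee, 0x18]
t2 = [0x18, 0xa2, 0xee, 0xb2]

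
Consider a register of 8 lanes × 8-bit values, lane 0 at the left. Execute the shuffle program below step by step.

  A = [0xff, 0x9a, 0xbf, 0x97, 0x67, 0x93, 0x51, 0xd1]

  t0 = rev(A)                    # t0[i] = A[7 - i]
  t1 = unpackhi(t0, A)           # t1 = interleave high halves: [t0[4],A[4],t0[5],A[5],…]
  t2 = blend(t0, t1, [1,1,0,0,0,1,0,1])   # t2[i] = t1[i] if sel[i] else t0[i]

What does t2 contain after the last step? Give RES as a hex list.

RES = [ 0x97  0x67  0x93  0x67  0x97  0x51  0x9a  0xd1 ]

t0 = [0xd1, 0x51, 0x93, 0x67, 0x97, 0xbf, 0x9a, 0xff]
t1 = [0x97, 0x67, 0xbf, 0x93, 0x9a, 0x51, 0xff, 0xd1]
t2 = [0x97, 0x67, 0x93, 0x67, 0x97, 0x51, 0x9a, 0xd1]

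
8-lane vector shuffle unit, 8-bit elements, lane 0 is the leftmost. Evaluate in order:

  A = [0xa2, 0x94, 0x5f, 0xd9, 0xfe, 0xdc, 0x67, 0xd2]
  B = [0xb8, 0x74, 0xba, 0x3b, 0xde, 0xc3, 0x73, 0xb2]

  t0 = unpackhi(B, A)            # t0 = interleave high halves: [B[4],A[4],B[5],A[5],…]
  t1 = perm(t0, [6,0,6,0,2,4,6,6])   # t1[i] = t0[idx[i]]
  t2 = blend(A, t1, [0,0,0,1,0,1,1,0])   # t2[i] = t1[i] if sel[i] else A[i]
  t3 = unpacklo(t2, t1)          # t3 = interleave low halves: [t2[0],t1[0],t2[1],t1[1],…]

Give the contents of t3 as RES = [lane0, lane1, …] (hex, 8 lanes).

RES = [ 0xa2  0xb2  0x94  0xde  0x5f  0xb2  0xde  0xde ]

t0 = [0xde, 0xfe, 0xc3, 0xdc, 0x73, 0x67, 0xb2, 0xd2]
t1 = [0xb2, 0xde, 0xb2, 0xde, 0xc3, 0x73, 0xb2, 0xb2]
t2 = [0xa2, 0x94, 0x5f, 0xde, 0xfe, 0x73, 0xb2, 0xd2]
t3 = [0xa2, 0xb2, 0x94, 0xde, 0x5f, 0xb2, 0xde, 0xde]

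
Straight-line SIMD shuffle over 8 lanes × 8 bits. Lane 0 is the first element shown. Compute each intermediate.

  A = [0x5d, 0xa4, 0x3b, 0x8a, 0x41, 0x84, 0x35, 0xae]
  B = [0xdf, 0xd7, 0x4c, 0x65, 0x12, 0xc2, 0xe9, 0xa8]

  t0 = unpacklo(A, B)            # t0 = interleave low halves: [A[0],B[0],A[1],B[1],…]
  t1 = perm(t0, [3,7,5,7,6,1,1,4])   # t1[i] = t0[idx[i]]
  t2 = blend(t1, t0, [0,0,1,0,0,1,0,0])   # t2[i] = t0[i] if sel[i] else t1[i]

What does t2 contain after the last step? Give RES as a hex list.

RES = [ 0xd7  0x65  0xa4  0x65  0x8a  0x4c  0xdf  0x3b ]

  t0: 5d df a4 d7 3b 4c 8a 65
  t1: d7 65 4c 65 8a df df 3b
  t2: d7 65 a4 65 8a 4c df 3b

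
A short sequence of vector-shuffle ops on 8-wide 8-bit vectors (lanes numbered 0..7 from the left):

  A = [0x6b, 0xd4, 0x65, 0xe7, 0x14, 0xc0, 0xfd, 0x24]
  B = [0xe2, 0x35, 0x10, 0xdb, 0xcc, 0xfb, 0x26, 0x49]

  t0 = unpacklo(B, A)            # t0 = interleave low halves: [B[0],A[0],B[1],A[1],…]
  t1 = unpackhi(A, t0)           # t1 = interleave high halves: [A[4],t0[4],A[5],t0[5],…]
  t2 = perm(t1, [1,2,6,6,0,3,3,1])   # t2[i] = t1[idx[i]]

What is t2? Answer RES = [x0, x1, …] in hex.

→ t0 |e2|6b|35|d4|10|65|db|e7|
→ t1 |14|10|c0|65|fd|db|24|e7|
→ t2 |10|c0|24|24|14|65|65|10|

RES = [0x10, 0xc0, 0x24, 0x24, 0x14, 0x65, 0x65, 0x10]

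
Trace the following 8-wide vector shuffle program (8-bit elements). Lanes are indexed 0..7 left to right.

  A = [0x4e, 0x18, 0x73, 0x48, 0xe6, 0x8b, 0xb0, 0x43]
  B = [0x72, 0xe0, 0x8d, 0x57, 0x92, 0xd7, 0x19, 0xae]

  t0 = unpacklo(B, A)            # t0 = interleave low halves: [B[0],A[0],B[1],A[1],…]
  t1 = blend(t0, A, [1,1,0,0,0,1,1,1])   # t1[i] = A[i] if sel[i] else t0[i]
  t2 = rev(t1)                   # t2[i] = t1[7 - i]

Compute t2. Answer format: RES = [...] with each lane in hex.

→ t0 |72|4e|e0|18|8d|73|57|48|
→ t1 |4e|18|e0|18|8d|8b|b0|43|
→ t2 |43|b0|8b|8d|18|e0|18|4e|

RES = [0x43, 0xb0, 0x8b, 0x8d, 0x18, 0xe0, 0x18, 0x4e]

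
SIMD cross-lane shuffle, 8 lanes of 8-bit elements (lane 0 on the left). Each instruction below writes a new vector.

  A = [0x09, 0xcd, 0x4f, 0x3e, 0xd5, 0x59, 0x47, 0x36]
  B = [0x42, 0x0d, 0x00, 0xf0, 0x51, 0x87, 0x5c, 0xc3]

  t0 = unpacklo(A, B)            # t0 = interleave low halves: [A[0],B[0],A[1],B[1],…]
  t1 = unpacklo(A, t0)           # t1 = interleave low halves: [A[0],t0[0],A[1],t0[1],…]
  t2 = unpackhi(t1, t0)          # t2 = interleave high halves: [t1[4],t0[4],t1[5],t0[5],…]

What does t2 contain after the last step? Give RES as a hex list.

→ t0 |09|42|cd|0d|4f|00|3e|f0|
→ t1 |09|09|cd|42|4f|cd|3e|0d|
→ t2 |4f|4f|cd|00|3e|3e|0d|f0|

RES = [0x4f, 0x4f, 0xcd, 0x00, 0x3e, 0x3e, 0x0d, 0xf0]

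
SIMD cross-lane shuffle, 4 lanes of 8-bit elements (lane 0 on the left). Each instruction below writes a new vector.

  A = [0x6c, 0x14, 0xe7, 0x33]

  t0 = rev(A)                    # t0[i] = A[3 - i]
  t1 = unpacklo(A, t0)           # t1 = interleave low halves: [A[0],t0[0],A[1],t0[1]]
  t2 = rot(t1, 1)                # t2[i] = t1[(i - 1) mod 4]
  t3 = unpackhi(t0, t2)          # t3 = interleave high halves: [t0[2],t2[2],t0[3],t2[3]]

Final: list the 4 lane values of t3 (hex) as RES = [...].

t0 = [0x33, 0xe7, 0x14, 0x6c]
t1 = [0x6c, 0x33, 0x14, 0xe7]
t2 = [0xe7, 0x6c, 0x33, 0x14]
t3 = [0x14, 0x33, 0x6c, 0x14]

RES = [0x14, 0x33, 0x6c, 0x14]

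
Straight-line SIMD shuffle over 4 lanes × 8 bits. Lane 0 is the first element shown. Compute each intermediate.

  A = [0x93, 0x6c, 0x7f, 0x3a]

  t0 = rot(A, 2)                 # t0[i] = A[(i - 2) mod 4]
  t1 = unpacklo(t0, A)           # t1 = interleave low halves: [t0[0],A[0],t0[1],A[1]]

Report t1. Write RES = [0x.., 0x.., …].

RES = [ 0x7f  0x93  0x3a  0x6c ]

  t0: 7f 3a 93 6c
  t1: 7f 93 3a 6c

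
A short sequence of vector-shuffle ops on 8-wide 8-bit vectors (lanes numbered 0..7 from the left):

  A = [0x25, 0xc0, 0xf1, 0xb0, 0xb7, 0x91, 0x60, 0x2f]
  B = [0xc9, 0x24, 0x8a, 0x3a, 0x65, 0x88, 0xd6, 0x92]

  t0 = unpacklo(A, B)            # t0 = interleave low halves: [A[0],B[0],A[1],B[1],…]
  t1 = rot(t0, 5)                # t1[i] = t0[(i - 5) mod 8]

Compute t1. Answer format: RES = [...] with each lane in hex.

RES = [ 0x24  0xf1  0x8a  0xb0  0x3a  0x25  0xc9  0xc0 ]

→ t0 |25|c9|c0|24|f1|8a|b0|3a|
→ t1 |24|f1|8a|b0|3a|25|c9|c0|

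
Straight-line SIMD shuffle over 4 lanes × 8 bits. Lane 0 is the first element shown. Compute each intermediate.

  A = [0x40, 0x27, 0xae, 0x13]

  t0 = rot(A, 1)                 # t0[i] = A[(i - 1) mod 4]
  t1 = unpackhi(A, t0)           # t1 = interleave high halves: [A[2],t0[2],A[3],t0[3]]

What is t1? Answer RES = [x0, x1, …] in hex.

RES = [ 0xae  0x27  0x13  0xae ]

t0 = [0x13, 0x40, 0x27, 0xae]
t1 = [0xae, 0x27, 0x13, 0xae]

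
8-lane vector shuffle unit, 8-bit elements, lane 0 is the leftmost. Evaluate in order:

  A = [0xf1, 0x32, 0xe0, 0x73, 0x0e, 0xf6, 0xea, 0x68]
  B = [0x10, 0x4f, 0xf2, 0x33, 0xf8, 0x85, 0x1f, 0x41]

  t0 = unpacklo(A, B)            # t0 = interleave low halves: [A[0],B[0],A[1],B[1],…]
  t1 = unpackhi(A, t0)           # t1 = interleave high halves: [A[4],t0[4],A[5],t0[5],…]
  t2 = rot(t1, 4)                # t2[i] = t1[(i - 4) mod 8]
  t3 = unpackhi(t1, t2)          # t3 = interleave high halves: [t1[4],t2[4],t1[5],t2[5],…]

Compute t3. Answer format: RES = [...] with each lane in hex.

RES = [ 0xea  0x0e  0x73  0xe0  0x68  0xf6  0x33  0xf2 ]

t0 = [0xf1, 0x10, 0x32, 0x4f, 0xe0, 0xf2, 0x73, 0x33]
t1 = [0x0e, 0xe0, 0xf6, 0xf2, 0xea, 0x73, 0x68, 0x33]
t2 = [0xea, 0x73, 0x68, 0x33, 0x0e, 0xe0, 0xf6, 0xf2]
t3 = [0xea, 0x0e, 0x73, 0xe0, 0x68, 0xf6, 0x33, 0xf2]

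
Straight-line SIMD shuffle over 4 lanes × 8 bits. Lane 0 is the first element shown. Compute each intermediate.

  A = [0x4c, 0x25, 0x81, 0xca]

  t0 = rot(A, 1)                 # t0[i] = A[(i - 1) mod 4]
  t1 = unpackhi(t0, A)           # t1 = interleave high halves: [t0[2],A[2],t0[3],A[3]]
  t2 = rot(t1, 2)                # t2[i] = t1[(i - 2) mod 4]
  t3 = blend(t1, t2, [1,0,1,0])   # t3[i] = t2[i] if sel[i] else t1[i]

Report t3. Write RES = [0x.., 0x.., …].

RES = [ 0x81  0x81  0x25  0xca ]

t0 = [0xca, 0x4c, 0x25, 0x81]
t1 = [0x25, 0x81, 0x81, 0xca]
t2 = [0x81, 0xca, 0x25, 0x81]
t3 = [0x81, 0x81, 0x25, 0xca]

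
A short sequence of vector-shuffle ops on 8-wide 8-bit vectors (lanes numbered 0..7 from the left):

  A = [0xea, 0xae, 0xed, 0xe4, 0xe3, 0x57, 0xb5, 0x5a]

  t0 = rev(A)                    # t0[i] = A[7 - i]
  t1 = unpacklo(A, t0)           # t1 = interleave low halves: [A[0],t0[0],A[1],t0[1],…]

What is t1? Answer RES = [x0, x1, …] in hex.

RES = [ 0xea  0x5a  0xae  0xb5  0xed  0x57  0xe4  0xe3 ]

  t0: 5a b5 57 e3 e4 ed ae ea
  t1: ea 5a ae b5 ed 57 e4 e3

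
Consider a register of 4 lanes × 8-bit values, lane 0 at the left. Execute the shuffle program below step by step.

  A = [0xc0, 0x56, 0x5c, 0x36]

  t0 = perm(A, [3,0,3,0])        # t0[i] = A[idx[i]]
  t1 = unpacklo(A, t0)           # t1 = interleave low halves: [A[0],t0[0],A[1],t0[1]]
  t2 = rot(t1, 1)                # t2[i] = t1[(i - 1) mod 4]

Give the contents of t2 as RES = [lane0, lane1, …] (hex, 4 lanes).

t0 = [0x36, 0xc0, 0x36, 0xc0]
t1 = [0xc0, 0x36, 0x56, 0xc0]
t2 = [0xc0, 0xc0, 0x36, 0x56]

RES = [ 0xc0  0xc0  0x36  0x56 ]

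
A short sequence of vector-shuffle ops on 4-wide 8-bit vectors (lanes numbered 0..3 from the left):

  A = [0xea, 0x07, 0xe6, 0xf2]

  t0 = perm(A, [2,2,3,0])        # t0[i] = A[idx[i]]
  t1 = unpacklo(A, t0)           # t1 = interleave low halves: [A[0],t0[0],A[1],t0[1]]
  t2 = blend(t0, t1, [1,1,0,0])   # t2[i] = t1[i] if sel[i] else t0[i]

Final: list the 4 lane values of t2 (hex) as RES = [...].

RES = [0xea, 0xe6, 0xf2, 0xea]

→ t0 |e6|e6|f2|ea|
→ t1 |ea|e6|07|e6|
→ t2 |ea|e6|f2|ea|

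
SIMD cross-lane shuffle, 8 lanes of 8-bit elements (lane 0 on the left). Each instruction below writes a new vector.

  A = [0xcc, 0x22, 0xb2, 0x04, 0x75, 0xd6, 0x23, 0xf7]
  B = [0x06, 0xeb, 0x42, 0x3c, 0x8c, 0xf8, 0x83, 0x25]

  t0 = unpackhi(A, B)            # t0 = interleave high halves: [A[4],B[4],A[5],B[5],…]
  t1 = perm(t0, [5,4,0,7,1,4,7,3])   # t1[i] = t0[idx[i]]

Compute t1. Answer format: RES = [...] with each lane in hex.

RES = [ 0x83  0x23  0x75  0x25  0x8c  0x23  0x25  0xf8 ]

t0 = [0x75, 0x8c, 0xd6, 0xf8, 0x23, 0x83, 0xf7, 0x25]
t1 = [0x83, 0x23, 0x75, 0x25, 0x8c, 0x23, 0x25, 0xf8]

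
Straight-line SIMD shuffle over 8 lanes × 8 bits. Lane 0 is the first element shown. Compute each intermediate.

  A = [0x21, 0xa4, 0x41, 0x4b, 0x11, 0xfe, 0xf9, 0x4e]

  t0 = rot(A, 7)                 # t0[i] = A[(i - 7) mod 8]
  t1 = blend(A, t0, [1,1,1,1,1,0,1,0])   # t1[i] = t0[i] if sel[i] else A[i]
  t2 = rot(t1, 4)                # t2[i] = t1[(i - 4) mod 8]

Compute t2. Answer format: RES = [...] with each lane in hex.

→ t0 |a4|41|4b|11|fe|f9|4e|21|
→ t1 |a4|41|4b|11|fe|fe|4e|4e|
→ t2 |fe|fe|4e|4e|a4|41|4b|11|

RES = [ 0xfe  0xfe  0x4e  0x4e  0xa4  0x41  0x4b  0x11 ]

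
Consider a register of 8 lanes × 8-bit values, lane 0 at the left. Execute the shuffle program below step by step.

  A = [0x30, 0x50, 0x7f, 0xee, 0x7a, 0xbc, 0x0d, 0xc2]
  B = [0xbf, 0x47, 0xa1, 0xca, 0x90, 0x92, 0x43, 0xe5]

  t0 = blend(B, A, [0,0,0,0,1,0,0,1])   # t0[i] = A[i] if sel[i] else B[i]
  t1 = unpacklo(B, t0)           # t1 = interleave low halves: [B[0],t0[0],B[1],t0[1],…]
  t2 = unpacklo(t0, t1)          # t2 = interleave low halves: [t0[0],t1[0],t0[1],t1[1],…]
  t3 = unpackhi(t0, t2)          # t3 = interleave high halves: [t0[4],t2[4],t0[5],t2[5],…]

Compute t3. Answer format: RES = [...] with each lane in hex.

RES = [ 0x7a  0xa1  0x92  0x47  0x43  0xca  0xc2  0x47 ]

  t0: bf 47 a1 ca 7a 92 43 c2
  t1: bf bf 47 47 a1 a1 ca ca
  t2: bf bf 47 bf a1 47 ca 47
  t3: 7a a1 92 47 43 ca c2 47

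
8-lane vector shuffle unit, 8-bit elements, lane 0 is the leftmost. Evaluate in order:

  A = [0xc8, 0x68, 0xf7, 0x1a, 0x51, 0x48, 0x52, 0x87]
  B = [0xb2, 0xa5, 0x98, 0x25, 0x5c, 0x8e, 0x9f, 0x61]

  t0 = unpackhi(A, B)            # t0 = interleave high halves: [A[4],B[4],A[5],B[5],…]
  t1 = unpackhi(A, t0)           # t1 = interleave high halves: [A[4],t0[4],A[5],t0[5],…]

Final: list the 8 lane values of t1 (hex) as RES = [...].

t0 = [0x51, 0x5c, 0x48, 0x8e, 0x52, 0x9f, 0x87, 0x61]
t1 = [0x51, 0x52, 0x48, 0x9f, 0x52, 0x87, 0x87, 0x61]

RES = [0x51, 0x52, 0x48, 0x9f, 0x52, 0x87, 0x87, 0x61]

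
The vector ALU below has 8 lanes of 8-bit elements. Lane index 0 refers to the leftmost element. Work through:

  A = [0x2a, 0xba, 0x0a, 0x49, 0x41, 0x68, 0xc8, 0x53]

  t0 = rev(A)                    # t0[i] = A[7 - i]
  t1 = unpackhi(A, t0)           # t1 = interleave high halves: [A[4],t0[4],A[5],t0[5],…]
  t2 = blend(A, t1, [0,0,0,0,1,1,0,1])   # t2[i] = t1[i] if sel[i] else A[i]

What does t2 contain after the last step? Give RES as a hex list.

→ t0 |53|c8|68|41|49|0a|ba|2a|
→ t1 |41|49|68|0a|c8|ba|53|2a|
→ t2 |2a|ba|0a|49|c8|ba|c8|2a|

RES = [ 0x2a  0xba  0x0a  0x49  0xc8  0xba  0xc8  0x2a ]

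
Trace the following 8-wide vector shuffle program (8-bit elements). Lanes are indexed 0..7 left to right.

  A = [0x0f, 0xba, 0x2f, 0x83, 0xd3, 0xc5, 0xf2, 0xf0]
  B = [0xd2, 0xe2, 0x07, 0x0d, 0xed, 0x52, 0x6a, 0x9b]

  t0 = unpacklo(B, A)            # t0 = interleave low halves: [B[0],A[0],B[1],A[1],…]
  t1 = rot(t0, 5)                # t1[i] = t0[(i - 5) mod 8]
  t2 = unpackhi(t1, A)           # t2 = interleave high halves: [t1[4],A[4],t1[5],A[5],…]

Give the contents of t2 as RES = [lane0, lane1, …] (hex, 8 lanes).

RES = [ 0x83  0xd3  0xd2  0xc5  0x0f  0xf2  0xe2  0xf0 ]

t0 = [0xd2, 0x0f, 0xe2, 0xba, 0x07, 0x2f, 0x0d, 0x83]
t1 = [0xba, 0x07, 0x2f, 0x0d, 0x83, 0xd2, 0x0f, 0xe2]
t2 = [0x83, 0xd3, 0xd2, 0xc5, 0x0f, 0xf2, 0xe2, 0xf0]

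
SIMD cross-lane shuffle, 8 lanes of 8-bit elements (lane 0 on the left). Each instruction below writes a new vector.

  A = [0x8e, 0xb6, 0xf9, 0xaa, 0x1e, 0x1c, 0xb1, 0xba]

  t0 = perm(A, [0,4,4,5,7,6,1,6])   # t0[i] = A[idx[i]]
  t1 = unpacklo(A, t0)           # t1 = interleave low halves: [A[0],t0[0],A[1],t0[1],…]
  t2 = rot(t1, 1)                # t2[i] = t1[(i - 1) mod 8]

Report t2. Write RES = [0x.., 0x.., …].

RES = [0x1c, 0x8e, 0x8e, 0xb6, 0x1e, 0xf9, 0x1e, 0xaa]

  t0: 8e 1e 1e 1c ba b1 b6 b1
  t1: 8e 8e b6 1e f9 1e aa 1c
  t2: 1c 8e 8e b6 1e f9 1e aa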